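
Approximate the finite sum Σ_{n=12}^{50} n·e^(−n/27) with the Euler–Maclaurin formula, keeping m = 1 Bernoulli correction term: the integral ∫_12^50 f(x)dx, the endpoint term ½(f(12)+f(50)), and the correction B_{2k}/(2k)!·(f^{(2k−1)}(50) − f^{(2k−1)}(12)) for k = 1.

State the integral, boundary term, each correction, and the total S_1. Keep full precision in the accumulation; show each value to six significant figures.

The integral term ∫_12^50 x·e^(−x/27) dx = 348.872.
½[f(12) + f(50)] = ½[7.69416 + 7.84731] = 7.77074.
Running total after boundary: 356.642.
Correction k=1: B_{2}/2! · (f^{(1)}(50) − f^{(1)}(12)) = 1/12 · (-0.133695 − 0.356211) = -0.0408255.

S_1 ≈ 356.602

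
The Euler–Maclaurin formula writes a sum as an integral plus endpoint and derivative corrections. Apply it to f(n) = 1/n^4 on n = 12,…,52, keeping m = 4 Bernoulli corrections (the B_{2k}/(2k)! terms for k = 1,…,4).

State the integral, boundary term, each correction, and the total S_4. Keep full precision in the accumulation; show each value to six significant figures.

Integral: ∫_12^52 1/x^4 dx = 0.000190531.
Endpoint term: (f(12) + f(52))/2 = (4.82253e-05 + 1.36769e-07)/2 = 2.41810e-05.
Running total after boundary: 0.000214712.
k=1: B_{2}/(2)! × [f^{(1)}(52) − f^{(1)}(12)] = 1/12 × (-1.05207e-08 − (-1.60751e-05)) = 1.33872e-06.
Running total after k=1: 0.000216050.
k=2: B_{4}/(4)! × [f^{(3)}(52) − f^{(3)}(12)] = −1/720 × (-1.16723e-10 − (-3.34898e-06)) = -4.65120e-09.
Running total after k=2: 0.000216046.
k=3: B_{6}/(6)! × [f^{(5)}(52) − f^{(5)}(12)] = 1/30240 × (-2.41735e-12 − (-1.30238e-06)) = 4.30681e-11.
Running total after k=3: 0.000216046.
k=4: B_{8}/(8)! × [f^{(7)}(52) − f^{(7)}(12)] = −1/1209600 × (-8.04591e-14 − (-8.13988e-07)) = -6.72940e-13.

S_4 ≈ 0.000216046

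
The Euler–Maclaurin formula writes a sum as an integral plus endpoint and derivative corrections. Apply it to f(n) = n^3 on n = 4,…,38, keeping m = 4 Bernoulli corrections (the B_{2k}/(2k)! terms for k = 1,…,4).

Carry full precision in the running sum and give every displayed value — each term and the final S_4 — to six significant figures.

∫_4^38 x^3 dx evaluates to 521220.
½[f(4) + f(38)] = ½[64.0000 + 54872.0] = 27468.0.
Running total after boundary: 548688.
Correction k=1: B_{2}/2! · (f^{(1)}(38) − f^{(1)}(4)) = 1/12 · (4332.00 − 48.0000) = 357.000.
Running total after k=1: 549045.
Correction k=2: B_{4}/4! · (f^{(3)}(38) − f^{(3)}(4)) = −1/720 · (6.00000 − 6.00000) = 0.00000.
Running total after k=2: 549045.
Correction k=3: B_{6}/6! · (f^{(5)}(38) − f^{(5)}(4)) = 1/30240 · (0.00000 − 0.00000) = 0.00000.
Running total after k=3: 549045.
Correction k=4: B_{8}/8! · (f^{(7)}(38) − f^{(7)}(4)) = −1/1209600 · (0.00000 − 0.00000) = 0.00000.

S_4 ≈ 549045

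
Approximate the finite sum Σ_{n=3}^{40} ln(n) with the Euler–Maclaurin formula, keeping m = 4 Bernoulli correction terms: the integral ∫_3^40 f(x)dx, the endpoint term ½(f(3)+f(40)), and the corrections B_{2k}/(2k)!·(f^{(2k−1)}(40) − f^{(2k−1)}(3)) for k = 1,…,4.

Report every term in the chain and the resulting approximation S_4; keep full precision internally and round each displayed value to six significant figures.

S_4 ≈ 109.627

Integral: ∫_3^40 ln(x) dx = 107.259.
Endpoint term: (f(3) + f(40))/2 = (1.09861 + 3.68888)/2 = 2.39375.
So far: 109.653.
Correction k=1: B_{2}/2! · (f^{(1)}(40) − f^{(1)}(3)) = 1/12 · (0.0250000 − 0.333333) = -0.0256944.
Running total after k=1: 109.627.
Correction k=2: B_{4}/4! · (f^{(3)}(40) − f^{(3)}(3)) = −1/720 · (3.12500e-05 − 0.0740741) = 0.000102837.
Running total after k=2: 109.627.
Correction k=3: B_{6}/6! · (f^{(5)}(40) − f^{(5)}(3)) = 1/30240 · (2.34375e-07 − 0.0987654) = -3.26604e-06.
Running total after k=3: 109.627.
Correction k=4: B_{8}/8! · (f^{(7)}(40) − f^{(7)}(3)) = −1/1209600 · (4.39453e-09 − 0.329218) = 2.72171e-07.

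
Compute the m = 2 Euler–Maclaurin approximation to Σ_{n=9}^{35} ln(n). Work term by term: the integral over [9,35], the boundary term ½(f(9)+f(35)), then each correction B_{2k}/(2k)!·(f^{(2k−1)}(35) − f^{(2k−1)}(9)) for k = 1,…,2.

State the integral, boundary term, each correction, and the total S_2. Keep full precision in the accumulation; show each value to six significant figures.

The integral term ∫_9^35 ln(x) dx = 78.6622.
½[f(9) + f(35)] = ½[2.19722 + 3.55535] = 2.87629.
So far: 81.5384.
k=1: B_{2}/(2)! × [f^{(1)}(35) − f^{(1)}(9)] = 1/12 × (0.0285714 − 0.111111) = -0.00687831.
After k=1: 81.5316.
k=2: B_{4}/(4)! × [f^{(3)}(35) − f^{(3)}(9)] = −1/720 × (4.66472e-05 − 0.00274348) = 3.74561e-06.

S_2 ≈ 81.5316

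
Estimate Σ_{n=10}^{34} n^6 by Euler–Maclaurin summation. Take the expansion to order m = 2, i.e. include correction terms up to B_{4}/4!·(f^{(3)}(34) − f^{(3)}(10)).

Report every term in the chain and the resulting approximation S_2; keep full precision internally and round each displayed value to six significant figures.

The integral term ∫_10^34 x^6 dx = 7.50191e+09.
½[f(10) + f(34)] = ½[1.00000e+06 + 1.54480e+09] = 7.72902e+08.
Running total after boundary: 8.27481e+09.
Correction k=1: B_{2}/2! · (f^{(1)}(34) − f^{(1)}(10)) = 1/12 · (2.72613e+08 − 600000) = 2.26677e+07.
Partial sum through k=1: 8.29748e+09.
Correction k=2: B_{4}/4! · (f^{(3)}(34) − f^{(3)}(10)) = −1/720 · (4.71648e+06 − 120000) = -6384.00.

S_2 ≈ 8.29747e+09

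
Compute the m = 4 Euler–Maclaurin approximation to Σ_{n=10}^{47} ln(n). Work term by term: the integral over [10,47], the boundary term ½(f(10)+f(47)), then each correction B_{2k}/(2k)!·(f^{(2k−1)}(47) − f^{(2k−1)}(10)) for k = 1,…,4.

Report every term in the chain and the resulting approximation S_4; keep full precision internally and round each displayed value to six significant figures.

S_4 ≈ 124.001

The integral term ∫_10^47 ln(x) dx = 120.931.
Boundary: ½(f(10) + f(47)) = ½(2.30259 + 3.85015) = 3.07637.
Running total after boundary: 124.007.
k=1: B_{2}/(2)! × [f^{(1)}(47) − f^{(1)}(10)] = 1/12 × (0.0212766 − 0.100000) = -0.00656028.
Partial sum through k=1: 124.001.
k=2: B_{4}/(4)! × [f^{(3)}(47) − f^{(3)}(10)] = −1/720 × (1.92636e-05 − 0.00200000) = 2.75102e-06.
Partial sum through k=2: 124.001.
k=3: B_{6}/(6)! × [f^{(5)}(47) − f^{(5)}(10)] = 1/30240 × (1.04646e-07 − 0.000240000) = -7.93305e-09.
Partial sum through k=3: 124.001.
k=4: B_{8}/(8)! × [f^{(7)}(47) − f^{(7)}(10)] = −1/1209600 × (1.42117e-09 − 7.20000e-05) = 5.95226e-11.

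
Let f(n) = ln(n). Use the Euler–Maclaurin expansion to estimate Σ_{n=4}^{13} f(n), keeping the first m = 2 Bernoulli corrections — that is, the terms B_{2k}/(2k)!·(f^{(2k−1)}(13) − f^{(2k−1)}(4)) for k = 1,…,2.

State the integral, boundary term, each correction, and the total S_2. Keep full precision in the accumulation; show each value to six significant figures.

S_2 ≈ 20.7604

The integral term ∫_4^13 ln(x) dx = 18.7992.
Boundary: ½(f(4) + f(13)) = ½(1.38629 + 2.56495) = 1.97562.
So far: 20.7748.
Correction k=1: B_{2}/2! · (f^{(1)}(13) − f^{(1)}(4)) = 1/12 · (0.0769231 − 0.250000) = -0.0144231.
After k=1: 20.7604.
Correction k=2: B_{4}/4! · (f^{(3)}(13) − f^{(3)}(4)) = −1/720 · (0.000910332 − 0.0312500) = 4.21384e-05.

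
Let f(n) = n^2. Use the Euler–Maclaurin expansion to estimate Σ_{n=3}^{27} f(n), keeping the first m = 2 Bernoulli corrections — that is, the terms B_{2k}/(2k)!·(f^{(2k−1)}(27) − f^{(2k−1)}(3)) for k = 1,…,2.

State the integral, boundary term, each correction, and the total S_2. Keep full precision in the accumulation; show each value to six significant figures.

Integral: ∫_3^27 x^2 dx = 6552.00.
Boundary: ½(f(3) + f(27)) = ½(9.00000 + 729.000) = 369.000.
Integral + boundary = 6921.00.
Order-1 term: 1/12 · (54.0000 − 6.00000) = 4.00000.
Running total after k=1: 6925.00.
Order-2 term: −1/720 · (0.00000 − 0.00000) = 0.00000.

S_2 ≈ 6925.00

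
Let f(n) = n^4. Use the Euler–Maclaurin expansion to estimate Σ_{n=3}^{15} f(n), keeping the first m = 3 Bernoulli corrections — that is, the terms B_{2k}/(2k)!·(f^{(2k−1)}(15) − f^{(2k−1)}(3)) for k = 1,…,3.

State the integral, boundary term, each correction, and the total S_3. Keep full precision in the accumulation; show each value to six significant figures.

S_3 ≈ 178295

The integral term ∫_3^15 x^4 dx = 151826.
Boundary: ½(f(3) + f(15)) = ½(81.0000 + 50625.0) = 25353.0.
So far: 177179.
Order-1 term: 1/12 · (13500.0 − 108.000) = 1116.00.
After k=1: 178295.
Order-2 term: −1/720 · (360.000 − 72.0000) = -0.400000.
After k=2: 178295.
Order-3 term: 1/30240 · (0.00000 − 0.00000) = 0.00000.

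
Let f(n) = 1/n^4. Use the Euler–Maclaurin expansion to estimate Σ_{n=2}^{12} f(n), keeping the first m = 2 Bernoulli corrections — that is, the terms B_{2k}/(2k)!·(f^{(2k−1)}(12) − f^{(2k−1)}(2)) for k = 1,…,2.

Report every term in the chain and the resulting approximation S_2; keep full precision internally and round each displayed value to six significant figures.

The integral term ∫_2^12 1/x^4 dx = 0.0414738.
½[f(2) + f(12)] = ½[0.0625000 + 4.82253e-05] = 0.0312741.
Integral + boundary = 0.0727479.
Correction k=1: B_{2}/2! · (f^{(1)}(12) − f^{(1)}(2)) = 1/12 · (-1.60751e-05 − (-0.125000)) = 0.0104153.
Running total after k=1: 0.0831632.
Correction k=2: B_{4}/4! · (f^{(3)}(12) − f^{(3)}(2)) = −1/720 · (-3.34898e-06 − (-0.937500)) = -0.00130208.

S_2 ≈ 0.0818611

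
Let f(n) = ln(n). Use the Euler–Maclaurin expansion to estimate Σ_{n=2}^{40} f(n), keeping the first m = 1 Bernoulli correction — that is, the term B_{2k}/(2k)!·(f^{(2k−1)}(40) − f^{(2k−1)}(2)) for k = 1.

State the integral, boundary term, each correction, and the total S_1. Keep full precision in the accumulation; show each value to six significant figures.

Integral: ∫_2^40 ln(x) dx = 108.169.
Boundary: ½(f(2) + f(40)) = ½(0.693147 + 3.68888) = 2.19101.
So far: 110.360.
Order-1 term: 1/12 · (0.0250000 − 0.500000) = -0.0395833.

S_1 ≈ 110.320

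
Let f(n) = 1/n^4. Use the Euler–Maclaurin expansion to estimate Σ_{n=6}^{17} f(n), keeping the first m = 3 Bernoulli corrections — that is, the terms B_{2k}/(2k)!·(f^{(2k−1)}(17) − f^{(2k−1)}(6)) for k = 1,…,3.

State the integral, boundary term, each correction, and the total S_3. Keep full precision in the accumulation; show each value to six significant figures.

∫_6^17 1/x^4 dx evaluates to 0.00147536.
Endpoint term: (f(6) + f(17))/2 = (0.000771605 + 1.19730e-05)/2 = 0.000391789.
Running total after boundary: 0.00186715.
Order-1 term: 1/12 · (-2.81719e-06 − (-0.000514403)) = 4.26322e-05.
Partial sum through k=1: 0.00190978.
Order-2 term: −1/720 · (-2.92441e-07 − (-0.000428669)) = -5.94968e-07.
Partial sum through k=2: 0.00190919.
Order-3 term: 1/30240 · (-5.66668e-08 − (-0.000666819)) = 2.20490e-08.

S_3 ≈ 0.00190921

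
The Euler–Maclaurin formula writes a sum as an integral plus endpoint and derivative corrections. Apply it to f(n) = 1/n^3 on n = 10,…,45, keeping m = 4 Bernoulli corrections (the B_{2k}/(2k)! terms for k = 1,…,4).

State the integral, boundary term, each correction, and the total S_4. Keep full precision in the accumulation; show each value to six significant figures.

S_4 ≈ 0.00528343

Integral: ∫_10^45 1/x^3 dx = 0.00475309.
½[f(10) + f(45)] = ½[0.00100000 + 1.09739e-05] = 0.000505487.
Running total after boundary: 0.00525857.
Order-1 term: 1/12 · (-7.31596e-07 − (-0.000300000)) = 2.49390e-05.
Partial sum through k=1: 0.00528351.
Order-2 term: −1/720 · (-7.22564e-09 − (-6.00000e-05)) = -8.33233e-08.
Partial sum through k=2: 0.00528343.
Order-3 term: 1/30240 · (-1.49865e-10 − (-2.52000e-05)) = 8.33328e-10.
Partial sum through k=3: 0.00528343.
Order-4 term: −1/1209600 · (-5.32854e-12 − (-1.81440e-05)) = -1.50000e-11.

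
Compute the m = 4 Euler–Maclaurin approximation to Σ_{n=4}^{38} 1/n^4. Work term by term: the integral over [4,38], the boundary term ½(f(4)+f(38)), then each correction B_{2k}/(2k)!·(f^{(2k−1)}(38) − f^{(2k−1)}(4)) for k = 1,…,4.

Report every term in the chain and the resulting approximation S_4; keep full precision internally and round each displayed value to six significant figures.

∫_4^38 1/x^4 dx evaluates to 0.00520226.
Boundary: ½(f(4) + f(38)) = ½(0.00390625 + 4.79585e-07) = 0.00195336.
Integral + boundary = 0.00715562.
k=1: B_{2}/(2)! × [f^{(1)}(38) − f^{(1)}(4)] = 1/12 × (-5.04826e-08 − (-0.00390625)) = 0.000325517.
Running total after k=1: 0.00748114.
k=2: B_{4}/(4)! × [f^{(3)}(38) − f^{(3)}(4)] = −1/720 × (-1.04881e-09 − (-0.00732422)) = -1.01725e-05.
Running total after k=2: 0.00747097.
k=3: B_{6}/(6)! × [f^{(5)}(38) − f^{(5)}(4)] = 1/30240 × (-4.06740e-11 − (-0.0256348)) = 8.47711e-07.
Running total after k=3: 0.00747182.
k=4: B_{8}/(8)! × [f^{(7)}(38) − f^{(7)}(4)] = −1/1209600 × (-2.53508e-12 − (-0.144196)) = -1.19209e-07.

S_4 ≈ 0.00747170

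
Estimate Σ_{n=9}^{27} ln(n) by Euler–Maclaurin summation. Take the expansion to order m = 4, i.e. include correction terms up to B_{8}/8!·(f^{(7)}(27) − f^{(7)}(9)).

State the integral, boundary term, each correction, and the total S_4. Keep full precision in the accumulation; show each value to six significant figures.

The integral term ∫_9^27 ln(x) dx = 51.2126.
½[f(9) + f(27)] = ½[2.19722 + 3.29584] = 2.74653.
Running total after boundary: 53.9591.
Correction k=1: B_{2}/2! · (f^{(1)}(27) − f^{(1)}(9)) = 1/12 · (0.0370370 − 0.111111) = -0.00617284.
Running total after k=1: 53.9529.
Correction k=2: B_{4}/4! · (f^{(3)}(27) − f^{(3)}(9)) = −1/720 · (0.000101611 − 0.00274348) = 3.66927e-06.
Running total after k=2: 53.9529.
Correction k=3: B_{6}/6! · (f^{(5)}(27) − f^{(5)}(9)) = 1/30240 · (1.67260e-06 − 0.000406442) = -1.33852e-08.
Running total after k=3: 53.9529.
Correction k=4: B_{8}/8! · (f^{(7)}(27) − f^{(7)}(9)) = −1/1209600 · (6.88313e-08 − 0.000150534) = 1.24393e-10.

S_4 ≈ 53.9529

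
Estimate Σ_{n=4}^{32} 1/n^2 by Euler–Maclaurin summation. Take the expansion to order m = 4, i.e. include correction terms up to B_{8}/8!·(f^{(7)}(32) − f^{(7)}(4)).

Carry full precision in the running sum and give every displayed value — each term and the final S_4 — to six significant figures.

S_4 ≈ 0.253056

Integral: ∫_4^32 1/x^2 dx = 0.218750.
½[f(4) + f(32)] = ½[0.0625000 + 0.000976562] = 0.0317383.
So far: 0.250488.
Order-1 term: 1/12 · (-6.10352e-05 − (-0.0312500)) = 0.00259908.
Partial sum through k=1: 0.253087.
Order-2 term: −1/720 · (-7.15256e-07 − (-0.0234375)) = -3.25511e-05.
Partial sum through k=2: 0.253055.
Order-3 term: 1/30240 · (-2.09548e-08 − (-0.0439453)) = 1.45322e-06.
Partial sum through k=3: 0.253056.
Order-4 term: −1/1209600 · (-1.14596e-09 − (-0.153809)) = -1.27157e-07.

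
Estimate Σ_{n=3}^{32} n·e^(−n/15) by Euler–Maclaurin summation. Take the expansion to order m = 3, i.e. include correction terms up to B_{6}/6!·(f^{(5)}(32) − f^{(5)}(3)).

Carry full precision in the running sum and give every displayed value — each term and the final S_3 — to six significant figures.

S_3 ≈ 140.613

The integral term ∫_3^32 x·e^(−x/15) dx = 137.556.
Endpoint term: (f(3) + f(32))/2 = (2.45619 + 3.79014)/2 = 3.12317.
Integral + boundary = 140.679.
Order-1 term: 1/12 · (-0.134234 − 0.654985) = -0.0657682.
Running total after k=1: 140.613.
Order-2 term: −1/720 · (0.000456220 − 0.0101886) = 1.35173e-05.
Running total after k=2: 140.613.
Order-3 term: 1/30240 · (6.70683e-06 − 7.76278e-05) = -2.34527e-09.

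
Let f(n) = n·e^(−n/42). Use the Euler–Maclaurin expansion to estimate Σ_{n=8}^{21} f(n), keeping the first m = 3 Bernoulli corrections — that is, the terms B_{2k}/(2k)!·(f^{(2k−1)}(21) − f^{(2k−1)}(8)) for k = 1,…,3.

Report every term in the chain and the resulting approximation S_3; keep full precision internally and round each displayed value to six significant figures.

∫_8^21 x·e^(−x/42) dx evaluates to 130.907.
Endpoint term: (f(8) + f(21))/2 = (6.61252 + 12.7371)/2 = 9.67483.
So far: 140.582.
k=1: B_{2}/(2)! × [f^{(1)}(21) − f^{(1)}(8)] = 1/12 × (0.303265 − 0.669124) = -0.0304883.
Running total after k=1: 140.552.
k=2: B_{4}/(4)! × [f^{(3)}(21) − f^{(3)}(8)] = −1/720 × (0.000859596 − 0.00131647) = 6.34549e-07.
Running total after k=2: 140.552.
k=3: B_{6}/(6)! × [f^{(5)}(21) − f^{(5)}(8)] = 1/30240 × (8.77138e-07 − 1.27756e-06) = -1.32415e-11.

S_3 ≈ 140.552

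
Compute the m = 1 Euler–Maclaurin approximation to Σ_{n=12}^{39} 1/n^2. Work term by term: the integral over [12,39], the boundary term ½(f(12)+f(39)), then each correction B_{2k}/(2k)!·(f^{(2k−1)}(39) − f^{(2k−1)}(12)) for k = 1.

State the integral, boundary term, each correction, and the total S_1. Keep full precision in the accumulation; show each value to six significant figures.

Integral: ∫_12^39 1/x^2 dx = 0.0576923.
Boundary: ½(f(12) + f(39)) = ½(0.00694444 + 0.000657462) = 0.00380095.
So far: 0.0614933.
Order-1 term: 1/12 · (-3.37160e-05 − (-0.00115741)) = 9.36409e-05.

S_1 ≈ 0.0615869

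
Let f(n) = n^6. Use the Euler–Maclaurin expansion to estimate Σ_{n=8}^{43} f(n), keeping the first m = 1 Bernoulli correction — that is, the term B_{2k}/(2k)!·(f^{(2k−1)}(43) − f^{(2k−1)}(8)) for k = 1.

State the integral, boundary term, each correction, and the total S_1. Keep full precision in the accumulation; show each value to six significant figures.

∫_8^43 x^6 dx evaluates to 3.88309e+10.
½[f(8) + f(43)] = ½[262144 + 6.32136e+09] = 3.16081e+09.
Running total after boundary: 4.19917e+10.
k=1: B_{2}/(2)! × [f^{(1)}(43) − f^{(1)}(8)] = 1/12 × (8.82051e+08 − 196608) = 7.34878e+07.

S_1 ≈ 4.20652e+10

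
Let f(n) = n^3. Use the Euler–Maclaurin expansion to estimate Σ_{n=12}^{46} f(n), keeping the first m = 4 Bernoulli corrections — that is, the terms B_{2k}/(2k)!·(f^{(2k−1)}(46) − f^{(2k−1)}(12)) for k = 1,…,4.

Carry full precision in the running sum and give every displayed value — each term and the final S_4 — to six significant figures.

S_4 ≈ 1.16420e+06

∫_12^46 x^3 dx evaluates to 1.11418e+06.
½[f(12) + f(46)] = ½[1728.00 + 97336.0] = 49532.0.
So far: 1.16371e+06.
Correction k=1: B_{2}/2! · (f^{(1)}(46) − f^{(1)}(12)) = 1/12 · (6348.00 − 432.000) = 493.000.
Partial sum through k=1: 1.16420e+06.
Correction k=2: B_{4}/4! · (f^{(3)}(46) − f^{(3)}(12)) = −1/720 · (6.00000 − 6.00000) = 0.00000.
Partial sum through k=2: 1.16420e+06.
Correction k=3: B_{6}/6! · (f^{(5)}(46) − f^{(5)}(12)) = 1/30240 · (0.00000 − 0.00000) = 0.00000.
Partial sum through k=3: 1.16420e+06.
Correction k=4: B_{8}/8! · (f^{(7)}(46) − f^{(7)}(12)) = −1/1209600 · (0.00000 − 0.00000) = 0.00000.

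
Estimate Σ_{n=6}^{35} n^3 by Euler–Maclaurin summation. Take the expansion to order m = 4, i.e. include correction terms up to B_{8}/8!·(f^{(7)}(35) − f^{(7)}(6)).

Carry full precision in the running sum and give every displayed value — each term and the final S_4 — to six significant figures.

∫_6^35 x^3 dx evaluates to 374832.
Boundary: ½(f(6) + f(35)) = ½(216.000 + 42875.0) = 21545.5.
So far: 396378.
Correction k=1: B_{2}/2! · (f^{(1)}(35) − f^{(1)}(6)) = 1/12 · (3675.00 − 108.000) = 297.250.
After k=1: 396675.
Correction k=2: B_{4}/4! · (f^{(3)}(35) − f^{(3)}(6)) = −1/720 · (6.00000 − 6.00000) = 0.00000.
After k=2: 396675.
Correction k=3: B_{6}/6! · (f^{(5)}(35) − f^{(5)}(6)) = 1/30240 · (0.00000 − 0.00000) = 0.00000.
After k=3: 396675.
Correction k=4: B_{8}/8! · (f^{(7)}(35) − f^{(7)}(6)) = −1/1209600 · (0.00000 − 0.00000) = 0.00000.

S_4 ≈ 396675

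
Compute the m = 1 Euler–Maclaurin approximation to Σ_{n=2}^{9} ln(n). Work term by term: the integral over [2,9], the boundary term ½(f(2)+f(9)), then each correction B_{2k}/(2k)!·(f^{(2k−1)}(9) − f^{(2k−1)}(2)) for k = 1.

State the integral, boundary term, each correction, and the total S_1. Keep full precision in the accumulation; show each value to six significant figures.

The integral term ∫_2^9 ln(x) dx = 11.3887.
Endpoint term: (f(2) + f(9))/2 = (0.693147 + 2.19722)/2 = 1.44519.
Integral + boundary = 12.8339.
Order-1 term: 1/12 · (0.111111 − 0.500000) = -0.0324074.

S_1 ≈ 12.8015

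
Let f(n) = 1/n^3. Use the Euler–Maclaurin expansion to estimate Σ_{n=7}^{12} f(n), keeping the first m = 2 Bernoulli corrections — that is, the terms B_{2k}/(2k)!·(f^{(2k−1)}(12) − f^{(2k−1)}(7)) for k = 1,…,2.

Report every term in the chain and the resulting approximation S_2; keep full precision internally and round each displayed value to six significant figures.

S_2 ≈ 0.00857032

The integral term ∫_7^12 1/x^3 dx = 0.00673186.
Endpoint term: (f(7) + f(12))/2 = (0.00291545 + 0.000578704)/2 = 0.00174708.
Running total after boundary: 0.00847894.
k=1: B_{2}/(2)! × [f^{(1)}(12) − f^{(1)}(7)] = 1/12 × (-0.000144676 − (-0.00124948)) = 9.20670e-05.
After k=1: 0.00857100.
k=2: B_{4}/(4)! × [f^{(3)}(12) − f^{(3)}(7)] = −1/720 × (-2.00939e-05 − (-0.000509992)) = -6.80413e-07.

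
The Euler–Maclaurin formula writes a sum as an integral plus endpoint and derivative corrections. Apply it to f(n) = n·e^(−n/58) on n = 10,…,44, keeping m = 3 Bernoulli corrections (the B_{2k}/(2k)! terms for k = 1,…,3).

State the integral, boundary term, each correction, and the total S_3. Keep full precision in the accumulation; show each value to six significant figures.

Integral: ∫_10^44 x·e^(−x/58) dx = 548.859.
½[f(10) + f(44)] = ½[8.41631 + 20.6057] = 14.5110.
Running total after boundary: 563.370.
Correction k=1: B_{2}/2! · (f^{(1)}(44) − f^{(1)}(10)) = 1/12 · (0.113041 − 0.696522) = -0.0486234.
Running total after k=1: 563.321.
Correction k=2: B_{4}/4! · (f^{(3)}(44) − f^{(3)}(10)) = −1/720 · (0.000312029 − 0.000707427) = 5.49164e-07.
Running total after k=2: 563.321.
Correction k=3: B_{6}/6! · (f^{(5)}(44) − f^{(5)}(10)) = 1/30240 · (1.75522e-07 − 3.59037e-07) = -6.06865e-12.

S_3 ≈ 563.321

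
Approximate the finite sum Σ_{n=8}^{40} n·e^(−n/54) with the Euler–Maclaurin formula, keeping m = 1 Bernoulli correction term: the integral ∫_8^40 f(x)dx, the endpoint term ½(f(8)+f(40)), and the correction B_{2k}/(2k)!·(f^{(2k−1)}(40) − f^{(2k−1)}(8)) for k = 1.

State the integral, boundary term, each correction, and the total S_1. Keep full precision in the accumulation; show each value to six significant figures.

The integral term ∫_8^40 x·e^(−x/54) dx = 466.955.
Endpoint term: (f(8) + f(40))/2 = (6.89843 + 19.0704)/2 = 12.9844.
So far: 479.939.
Correction k=1: B_{2}/2! · (f^{(1)}(40) − f^{(1)}(8)) = 1/12 · (0.123605 − 0.734555) = -0.0509125.

S_1 ≈ 479.888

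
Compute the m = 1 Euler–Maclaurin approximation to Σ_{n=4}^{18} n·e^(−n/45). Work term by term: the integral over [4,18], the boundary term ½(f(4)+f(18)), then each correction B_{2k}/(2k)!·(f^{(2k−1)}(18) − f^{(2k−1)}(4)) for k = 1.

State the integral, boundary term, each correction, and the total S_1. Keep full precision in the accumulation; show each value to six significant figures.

∫_4^18 x·e^(−x/45) dx evaluates to 117.101.
Endpoint term: (f(4) + f(18))/2 = (3.65979 + 12.0658)/2 = 7.86277.
Running total after boundary: 124.964.
k=1: B_{2}/(2)! × [f^{(1)}(18) − f^{(1)}(4)] = 1/12 × (0.402192 − 0.833619) = -0.0359522.

S_1 ≈ 124.928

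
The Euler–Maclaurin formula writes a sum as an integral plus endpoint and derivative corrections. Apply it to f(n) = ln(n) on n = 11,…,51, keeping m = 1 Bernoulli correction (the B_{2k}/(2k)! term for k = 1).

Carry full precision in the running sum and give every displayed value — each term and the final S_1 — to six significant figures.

S_1 ≈ 137.305

The integral term ∫_11^51 ln(x) dx = 134.146.
½[f(11) + f(51)] = ½[2.39790 + 3.93183] = 3.16486.
Running total after boundary: 137.311.
Correction k=1: B_{2}/2! · (f^{(1)}(51) − f^{(1)}(11)) = 1/12 · (0.0196078 − 0.0909091) = -0.00594177.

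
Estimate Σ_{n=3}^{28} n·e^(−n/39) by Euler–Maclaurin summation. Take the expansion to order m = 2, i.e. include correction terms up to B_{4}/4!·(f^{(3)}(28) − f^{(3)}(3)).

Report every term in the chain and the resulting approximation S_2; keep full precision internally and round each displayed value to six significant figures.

The integral term ∫_3^28 x·e^(−x/39) dx = 242.229.
½[f(3) + f(28)] = ½[2.77788 + 13.6570] = 8.21747.
So far: 250.446.
k=1: B_{2}/(2)! × [f^{(1)}(28) − f^{(1)}(3)] = 1/12 × (0.137571 − 0.854733) = -0.0597635.
Running total after k=1: 250.387.
k=2: B_{4}/(4)! × [f^{(3)}(28) − f^{(3)}(3)] = −1/720 × (0.000731804 − 0.00177952) = 1.45517e-06.

S_2 ≈ 250.387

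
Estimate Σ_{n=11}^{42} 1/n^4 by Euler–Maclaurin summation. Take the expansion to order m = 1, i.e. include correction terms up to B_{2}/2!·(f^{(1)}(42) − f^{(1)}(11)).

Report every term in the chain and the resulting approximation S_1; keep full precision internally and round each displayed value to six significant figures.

Integral: ∫_11^42 1/x^4 dx = 0.000245939.
Endpoint term: (f(11) + f(42))/2 = (6.83013e-05 + 3.21368e-07)/2 = 3.43114e-05.
Running total after boundary: 0.000280250.
k=1: B_{2}/(2)! × [f^{(1)}(42) − f^{(1)}(11)] = 1/12 × (-3.06065e-08 − (-2.48369e-05)) = 2.06719e-06.

S_1 ≈ 0.000282318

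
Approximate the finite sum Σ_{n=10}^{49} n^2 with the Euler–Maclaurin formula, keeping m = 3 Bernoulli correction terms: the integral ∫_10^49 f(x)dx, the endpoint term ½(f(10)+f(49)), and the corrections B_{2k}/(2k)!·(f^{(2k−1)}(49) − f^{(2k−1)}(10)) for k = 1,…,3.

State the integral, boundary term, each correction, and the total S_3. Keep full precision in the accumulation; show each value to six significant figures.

Integral: ∫_10^49 x^2 dx = 38883.0.
½[f(10) + f(49)] = ½[100.000 + 2401.00] = 1250.50.
Running total after boundary: 40133.5.
Order-1 term: 1/12 · (98.0000 − 20.0000) = 6.50000.
After k=1: 40140.0.
Order-2 term: −1/720 · (0.00000 − 0.00000) = 0.00000.
After k=2: 40140.0.
Order-3 term: 1/30240 · (0.00000 − 0.00000) = 0.00000.

S_3 ≈ 40140.0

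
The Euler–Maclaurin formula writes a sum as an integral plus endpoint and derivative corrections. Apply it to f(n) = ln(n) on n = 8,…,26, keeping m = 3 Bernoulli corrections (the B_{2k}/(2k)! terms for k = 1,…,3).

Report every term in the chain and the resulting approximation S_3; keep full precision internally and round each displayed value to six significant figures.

S_3 ≈ 52.7365

Integral: ∫_8^26 ln(x) dx = 50.0750.
Endpoint term: (f(8) + f(26))/2 = (2.07944 + 3.25810)/2 = 2.66877.
Running total after boundary: 52.7437.
Order-1 term: 1/12 · (0.0384615 − 0.125000) = -0.00721154.
Partial sum through k=1: 52.7365.
Order-2 term: −1/720 · (0.000113792 − 0.00390625) = 5.26730e-06.
Partial sum through k=2: 52.7365.
Order-3 term: 1/30240 · (2.01997e-06 − 0.000732422) = -2.41535e-08.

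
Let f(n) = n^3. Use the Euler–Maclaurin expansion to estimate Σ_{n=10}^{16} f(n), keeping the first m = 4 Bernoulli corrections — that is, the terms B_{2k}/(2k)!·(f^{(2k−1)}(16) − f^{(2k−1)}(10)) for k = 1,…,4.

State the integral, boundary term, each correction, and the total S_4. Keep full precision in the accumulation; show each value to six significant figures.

Integral: ∫_10^16 x^3 dx = 13884.0.
Boundary: ½(f(10) + f(16)) = ½(1000.00 + 4096.00) = 2548.00.
So far: 16432.0.
k=1: B_{2}/(2)! × [f^{(1)}(16) − f^{(1)}(10)] = 1/12 × (768.000 − 300.000) = 39.0000.
Partial sum through k=1: 16471.0.
k=2: B_{4}/(4)! × [f^{(3)}(16) − f^{(3)}(10)] = −1/720 × (6.00000 − 6.00000) = 0.00000.
Partial sum through k=2: 16471.0.
k=3: B_{6}/(6)! × [f^{(5)}(16) − f^{(5)}(10)] = 1/30240 × (0.00000 − 0.00000) = 0.00000.
Partial sum through k=3: 16471.0.
k=4: B_{8}/(8)! × [f^{(7)}(16) − f^{(7)}(10)] = −1/1209600 × (0.00000 − 0.00000) = 0.00000.

S_4 ≈ 16471.0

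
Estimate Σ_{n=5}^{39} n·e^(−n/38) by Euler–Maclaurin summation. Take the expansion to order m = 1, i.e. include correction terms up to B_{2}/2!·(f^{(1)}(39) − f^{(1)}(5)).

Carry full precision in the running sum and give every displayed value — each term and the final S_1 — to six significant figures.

∫_5^39 x·e^(−x/38) dx evaluates to 384.086.
½[f(5) + f(39)] = ½[4.38355 + 13.9747] = 9.17911.
Integral + boundary = 393.265.
Correction k=1: B_{2}/2! · (f^{(1)}(39) − f^{(1)}(5)) = 1/12 · (-0.00942960 − 0.761353) = -0.0642319.

S_1 ≈ 393.201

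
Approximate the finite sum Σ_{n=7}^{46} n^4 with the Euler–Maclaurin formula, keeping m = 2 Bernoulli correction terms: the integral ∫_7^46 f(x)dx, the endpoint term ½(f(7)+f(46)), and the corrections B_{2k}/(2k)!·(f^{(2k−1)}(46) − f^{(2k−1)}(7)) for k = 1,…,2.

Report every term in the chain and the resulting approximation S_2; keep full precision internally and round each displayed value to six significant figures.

S_2 ≈ 4.34615e+07

The integral term ∫_7^46 x^4 dx = 4.11892e+07.
Endpoint term: (f(7) + f(46))/2 = (2401.00 + 4.47746e+06)/2 = 2.23993e+06.
Integral + boundary = 4.34292e+07.
k=1: B_{2}/(2)! × [f^{(1)}(46) − f^{(1)}(7)] = 1/12 × (389344 − 1372.00) = 32331.0.
Partial sum through k=1: 4.34615e+07.
k=2: B_{4}/(4)! × [f^{(3)}(46) − f^{(3)}(7)] = −1/720 × (1104.00 − 168.000) = -1.30000.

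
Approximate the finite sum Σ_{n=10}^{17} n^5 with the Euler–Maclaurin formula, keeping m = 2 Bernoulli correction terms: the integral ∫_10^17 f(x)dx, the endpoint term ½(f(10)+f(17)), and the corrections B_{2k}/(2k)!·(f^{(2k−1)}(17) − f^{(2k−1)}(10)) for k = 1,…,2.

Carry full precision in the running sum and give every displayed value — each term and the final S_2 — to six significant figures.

S_2 ≈ 4.64681e+06

∫_10^17 x^5 dx evaluates to 3.85626e+06.
½[f(10) + f(17)] = ½[100000 + 1.41986e+06] = 759928.
So far: 4.61619e+06.
Correction k=1: B_{2}/2! · (f^{(1)}(17) − f^{(1)}(10)) = 1/12 · (417605 − 50000.0) = 30633.8.
Running total after k=1: 4.64682e+06.
Correction k=2: B_{4}/4! · (f^{(3)}(17) − f^{(3)}(10)) = −1/720 · (17340.0 − 6000.00) = -15.7500.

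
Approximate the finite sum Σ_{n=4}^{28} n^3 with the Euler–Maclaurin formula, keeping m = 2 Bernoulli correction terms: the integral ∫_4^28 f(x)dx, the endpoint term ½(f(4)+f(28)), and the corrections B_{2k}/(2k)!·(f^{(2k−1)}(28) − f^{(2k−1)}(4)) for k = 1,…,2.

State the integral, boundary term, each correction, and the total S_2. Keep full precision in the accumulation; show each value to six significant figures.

S_2 ≈ 164800

The integral term ∫_4^28 x^3 dx = 153600.
Endpoint term: (f(4) + f(28))/2 = (64.0000 + 21952.0)/2 = 11008.0.
Integral + boundary = 164608.
k=1: B_{2}/(2)! × [f^{(1)}(28) − f^{(1)}(4)] = 1/12 × (2352.00 − 48.0000) = 192.000.
Partial sum through k=1: 164800.
k=2: B_{4}/(4)! × [f^{(3)}(28) − f^{(3)}(4)] = −1/720 × (6.00000 − 6.00000) = 0.00000.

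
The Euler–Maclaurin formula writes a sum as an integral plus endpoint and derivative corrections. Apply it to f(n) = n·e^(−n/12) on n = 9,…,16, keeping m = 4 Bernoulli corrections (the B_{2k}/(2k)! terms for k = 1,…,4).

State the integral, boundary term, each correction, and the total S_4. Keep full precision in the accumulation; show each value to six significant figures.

S_4 ≈ 34.6850

The integral term ∫_9^16 x·e^(−x/12) dx = 30.4677.
Boundary: ½(f(9) + f(16)) = ½(4.25130 + 4.21755) = 4.23443.
Running total after boundary: 34.7022.
Order-1 term: 1/12 · (-0.0878657 − 0.118092) = -0.0171631.
Running total after k=1: 34.6850.
Order-2 term: −1/720 · (0.00305089 − 0.00738073) = 6.01366e-06.
Running total after k=2: 34.6850.
Order-3 term: 1/30240 · (4.66109e-05 − 9.68151e-05) = -1.66019e-09.
Running total after k=3: 34.6850.
Order-4 term: −1/1209600 · (5.00243e-07 − 9.88716e-07) = 4.03831e-13.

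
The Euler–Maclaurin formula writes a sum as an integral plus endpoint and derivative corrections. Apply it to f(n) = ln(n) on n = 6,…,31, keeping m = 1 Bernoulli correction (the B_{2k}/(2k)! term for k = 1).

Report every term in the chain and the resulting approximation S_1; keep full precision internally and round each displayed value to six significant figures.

∫_6^31 ln(x) dx evaluates to 70.7030.
Endpoint term: (f(6) + f(31))/2 = (1.79176 + 3.43399)/2 = 2.61287.
So far: 73.3159.
k=1: B_{2}/(2)! × [f^{(1)}(31) − f^{(1)}(6)] = 1/12 × (0.0322581 − 0.166667) = -0.0112007.

S_1 ≈ 73.3047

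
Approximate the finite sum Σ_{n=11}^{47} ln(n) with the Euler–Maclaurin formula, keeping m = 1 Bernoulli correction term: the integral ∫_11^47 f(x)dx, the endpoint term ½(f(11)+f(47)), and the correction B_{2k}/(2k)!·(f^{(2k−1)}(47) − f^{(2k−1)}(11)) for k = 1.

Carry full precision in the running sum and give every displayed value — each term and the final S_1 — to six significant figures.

S_1 ≈ 121.698

∫_11^47 ln(x) dx evaluates to 118.580.
Boundary: ½(f(11) + f(47)) = ½(2.39790 + 3.85015) = 3.12402.
Running total after boundary: 121.704.
Order-1 term: 1/12 · (0.0212766 − 0.0909091) = -0.00580271.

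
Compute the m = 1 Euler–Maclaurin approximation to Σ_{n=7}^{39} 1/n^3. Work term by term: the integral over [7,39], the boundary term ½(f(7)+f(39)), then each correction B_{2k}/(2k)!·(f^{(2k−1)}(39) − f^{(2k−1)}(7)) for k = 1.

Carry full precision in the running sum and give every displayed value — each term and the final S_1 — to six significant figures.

The integral term ∫_7^39 1/x^3 dx = 0.00987535.
Endpoint term: (f(7) + f(39))/2 = (0.00291545 + 1.68580e-05)/2 = 0.00146615.
Running total after boundary: 0.0113415.
Correction k=1: B_{2}/2! · (f^{(1)}(39) − f^{(1)}(7)) = 1/12 · (-1.29677e-06 − (-0.00124948)) = 0.000104015.

S_1 ≈ 0.0114455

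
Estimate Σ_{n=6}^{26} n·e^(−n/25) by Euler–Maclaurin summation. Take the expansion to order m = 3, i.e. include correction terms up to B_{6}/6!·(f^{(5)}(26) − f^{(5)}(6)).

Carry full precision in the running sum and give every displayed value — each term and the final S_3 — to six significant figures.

The integral term ∫_6^26 x·e^(−x/25) dx = 158.982.
½[f(6) + f(26)] = ½[4.71977 + 9.18982] = 6.95479.
Running total after boundary: 165.937.
Correction k=1: B_{2}/2! · (f^{(1)}(26) − f^{(1)}(6)) = 1/12 · (-0.0141382 − 0.597837) = -0.0509979.
After k=1: 165.886.
Correction k=2: B_{4}/4! · (f^{(3)}(26) − f^{(3)}(6)) = −1/720 · (0.00110843 − 0.00347375) = 3.28516e-06.
After k=2: 165.886.
Correction k=3: B_{6}/6! · (f^{(5)}(26) − f^{(5)}(6)) = 1/30240 · (3.58318e-06 − 9.58553e-06) = -1.98490e-10.

S_3 ≈ 165.886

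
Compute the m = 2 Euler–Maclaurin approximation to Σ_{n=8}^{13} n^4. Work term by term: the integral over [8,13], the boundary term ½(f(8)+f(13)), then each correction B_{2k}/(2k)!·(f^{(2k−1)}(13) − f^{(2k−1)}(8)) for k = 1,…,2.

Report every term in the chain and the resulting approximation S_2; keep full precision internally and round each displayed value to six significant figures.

S_2 ≈ 84595.0

∫_8^13 x^4 dx evaluates to 67705.0.
½[f(8) + f(13)] = ½[4096.00 + 28561.0] = 16328.5.
So far: 84033.5.
Order-1 term: 1/12 · (8788.00 − 2048.00) = 561.667.
Running total after k=1: 84595.2.
Order-2 term: −1/720 · (312.000 − 192.000) = -0.166667.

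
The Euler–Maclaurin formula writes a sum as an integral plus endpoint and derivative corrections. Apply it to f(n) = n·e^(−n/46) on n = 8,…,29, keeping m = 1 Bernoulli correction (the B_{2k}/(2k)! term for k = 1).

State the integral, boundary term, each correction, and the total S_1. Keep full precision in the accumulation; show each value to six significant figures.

∫_8^29 x·e^(−x/46) dx evaluates to 250.836.
Endpoint term: (f(8) + f(29))/2 = (6.72296 + 15.4384)/2 = 11.0807.
Running total after boundary: 261.917.
Correction k=1: B_{2}/2! · (f^{(1)}(29) − f^{(1)}(8)) = 1/12 · (0.196742 − 0.694219) = -0.0414564.

S_1 ≈ 261.875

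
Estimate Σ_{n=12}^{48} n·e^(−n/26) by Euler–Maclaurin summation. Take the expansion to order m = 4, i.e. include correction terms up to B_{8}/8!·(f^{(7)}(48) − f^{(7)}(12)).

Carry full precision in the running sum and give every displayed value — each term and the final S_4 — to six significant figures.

Integral: ∫_12^48 x·e^(−x/26) dx = 319.059.
½[f(12) + f(48)] = ½[7.56376 + 7.57647] = 7.57011.
Integral + boundary = 326.629.
Order-1 term: 1/12 · (-0.133560 − 0.339399) = -0.0394132.
Partial sum through k=1: 326.590.
Order-2 term: −1/720 · (0.000269418 − 0.00236690) = 2.91317e-06.
Partial sum through k=2: 326.590.
Order-3 term: 1/30240 · (1.08936e-06 − 6.25996e-06) = -1.70985e-10.
Partial sum through k=3: 326.590.
Order-4 term: −1/1209600 · (2.63340e-09 − 1.33411e-08) = 8.85227e-15.

S_4 ≈ 326.590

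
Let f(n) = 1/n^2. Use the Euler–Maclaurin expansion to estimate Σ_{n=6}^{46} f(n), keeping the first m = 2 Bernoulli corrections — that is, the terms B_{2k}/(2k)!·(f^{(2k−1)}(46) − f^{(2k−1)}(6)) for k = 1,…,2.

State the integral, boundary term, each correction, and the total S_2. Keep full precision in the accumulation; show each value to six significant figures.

S_2 ≈ 0.159818

Integral: ∫_6^46 1/x^2 dx = 0.144928.
½[f(6) + f(46)] = ½[0.0277778 + 0.000472590] = 0.0141252.
Running total after boundary: 0.159053.
k=1: B_{2}/(2)! × [f^{(1)}(46) − f^{(1)}(6)] = 1/12 × (-2.05474e-05 − (-0.00925926)) = 0.000769893.
Running total after k=1: 0.159823.
k=2: B_{4}/(4)! × [f^{(3)}(46) − f^{(3)}(6)] = −1/720 × (-1.16526e-07 − (-0.00308642)) = -4.28653e-06.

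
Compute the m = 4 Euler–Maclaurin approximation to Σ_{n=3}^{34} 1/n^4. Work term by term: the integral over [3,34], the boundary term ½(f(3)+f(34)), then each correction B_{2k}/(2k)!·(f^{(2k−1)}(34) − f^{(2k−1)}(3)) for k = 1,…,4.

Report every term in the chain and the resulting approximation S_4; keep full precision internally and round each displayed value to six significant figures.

S_4 ≈ 0.0198144

The integral term ∫_3^34 1/x^4 dx = 0.0123372.
Boundary: ½(f(3) + f(34)) = ½(0.0123457 + 7.48315e-07) = 0.00617321.
Running total after boundary: 0.0185104.
k=1: B_{2}/(2)! × [f^{(1)}(34) − f^{(1)}(3)] = 1/12 × (-8.80370e-08 − (-0.0164609)) = 0.00137173.
Running total after k=1: 0.0198821.
k=2: B_{4}/(4)! × [f^{(3)}(34) − f^{(3)}(3)] = −1/720 × (-2.28470e-09 − (-0.0548697)) = -7.62079e-05.
Running total after k=2: 0.0198059.
k=3: B_{6}/(6)! × [f^{(5)}(34) − f^{(5)}(3)] = 1/30240 × (-1.10677e-10 − (-0.341411)) = 1.12901e-05.
Running total after k=3: 0.0198172.
k=4: B_{8}/(8)! × [f^{(7)}(34) − f^{(7)}(3)] = −1/1209600 × (-8.61675e-12 − (-3.41411)) = -2.82251e-06.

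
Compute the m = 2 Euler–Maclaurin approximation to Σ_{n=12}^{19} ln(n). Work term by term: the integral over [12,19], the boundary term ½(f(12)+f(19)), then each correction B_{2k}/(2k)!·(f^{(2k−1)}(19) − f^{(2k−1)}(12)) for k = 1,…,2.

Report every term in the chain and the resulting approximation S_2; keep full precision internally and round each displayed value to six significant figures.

S_2 ≈ 21.8376

The integral term ∫_12^19 ln(x) dx = 19.1255.
Boundary: ½(f(12) + f(19)) = ½(2.48491 + 2.94444) = 2.71467.
Integral + boundary = 21.8401.
Order-1 term: 1/12 · (0.0526316 − 0.0833333) = -0.00255848.
Running total after k=1: 21.8376.
Order-2 term: −1/720 · (0.000291588 − 0.00115741) = 1.20253e-06.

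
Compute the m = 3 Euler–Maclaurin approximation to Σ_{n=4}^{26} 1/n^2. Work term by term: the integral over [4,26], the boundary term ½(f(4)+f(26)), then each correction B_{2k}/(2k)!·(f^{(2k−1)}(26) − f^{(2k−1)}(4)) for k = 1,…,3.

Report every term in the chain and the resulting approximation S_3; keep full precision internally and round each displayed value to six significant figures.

S_3 ≈ 0.246092

∫_4^26 1/x^2 dx evaluates to 0.211538.
½[f(4) + f(26)] = ½[0.0625000 + 0.00147929] = 0.0319896.
Running total after boundary: 0.243528.
Correction k=1: B_{2}/2! · (f^{(1)}(26) − f^{(1)}(4)) = 1/12 · (-0.000113792 − (-0.0312500)) = 0.00259468.
After k=1: 0.246123.
Correction k=2: B_{4}/4! · (f^{(3)}(26) − f^{(3)}(4)) = −1/720 · (-2.01997e-06 − (-0.0234375)) = -3.25493e-05.
After k=2: 0.246090.
Correction k=3: B_{6}/6! · (f^{(5)}(26) − f^{(5)}(4)) = 1/30240 · (-8.96436e-08 − (-0.0439453)) = 1.45322e-06.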